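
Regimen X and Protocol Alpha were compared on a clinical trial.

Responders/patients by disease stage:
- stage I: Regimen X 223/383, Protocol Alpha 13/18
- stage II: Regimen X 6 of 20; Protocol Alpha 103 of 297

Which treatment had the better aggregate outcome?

Stage I: Regimen X 223/383 = 58.2%, Protocol Alpha 13/18 = 72.2% → Protocol Alpha
Stage II: Regimen X 6/20 = 30.0%, Protocol Alpha 103/297 = 34.7% → Protocol Alpha
Overall: Regimen X 229/403 = 56.8%, Protocol Alpha 116/315 = 36.8% → Regimen X
(Protocol Alpha wins every disease group but Regimen X wins overall — Protocol Alpha's patients skew toward the low-rate stage II group.)

Regimen X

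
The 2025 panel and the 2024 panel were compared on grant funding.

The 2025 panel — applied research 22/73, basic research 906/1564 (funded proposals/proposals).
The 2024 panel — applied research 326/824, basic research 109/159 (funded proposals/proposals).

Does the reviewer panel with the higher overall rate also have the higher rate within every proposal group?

No

Applied research: the 2025 panel 22/73 = 30.1%, the 2024 panel 326/824 = 39.6% → the 2024 panel
Basic research: the 2025 panel 906/1564 = 57.9%, the 2024 panel 109/159 = 68.6% → the 2024 panel
Overall: the 2025 panel 928/1637 = 56.7%, the 2024 panel 435/983 = 44.3% → the 2025 panel
The 2024 panel wins each proposal group but the 2025 panel wins overall — the comparison reverses. The 2024 panel's proposals skew toward applied research, which has a lower base rate.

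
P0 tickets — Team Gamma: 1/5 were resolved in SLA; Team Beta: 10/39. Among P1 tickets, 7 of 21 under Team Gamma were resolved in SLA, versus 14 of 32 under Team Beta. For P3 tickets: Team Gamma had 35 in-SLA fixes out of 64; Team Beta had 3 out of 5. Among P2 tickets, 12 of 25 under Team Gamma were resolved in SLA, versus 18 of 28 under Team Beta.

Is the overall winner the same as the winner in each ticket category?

No

P0: Team Gamma 1/5 = 20.0%, Team Beta 10/39 = 25.6% → Team Beta
P1: Team Gamma 7/21 = 33.3%, Team Beta 14/32 = 43.8% → Team Beta
P3: Team Gamma 35/64 = 54.7%, Team Beta 3/5 = 60.0% → Team Beta
P2: Team Gamma 12/25 = 48.0%, Team Beta 18/28 = 64.3% → Team Beta
Overall: Team Gamma 55/115 = 47.8%, Team Beta 45/104 = 43.3% → Team Gamma
Team Beta wins each ticket group but Team Gamma wins overall — the comparison reverses. Team Beta's tickets skew toward P0, which has a lower base rate.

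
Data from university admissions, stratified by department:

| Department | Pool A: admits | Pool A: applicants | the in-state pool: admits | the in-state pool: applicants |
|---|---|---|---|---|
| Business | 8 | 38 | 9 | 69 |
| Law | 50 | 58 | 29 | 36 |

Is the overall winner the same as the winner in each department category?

Business: Pool A 8/38 = 21.1%, the in-state pool 9/69 = 13.0% → Pool A
Law: Pool A 50/58 = 86.2%, the in-state pool 29/36 = 80.6% → Pool A
Overall: Pool A 58/96 = 60.4%, the in-state pool 38/105 = 36.2% → Pool A
Pool A wins overall and in every department group — no reversal.

Yes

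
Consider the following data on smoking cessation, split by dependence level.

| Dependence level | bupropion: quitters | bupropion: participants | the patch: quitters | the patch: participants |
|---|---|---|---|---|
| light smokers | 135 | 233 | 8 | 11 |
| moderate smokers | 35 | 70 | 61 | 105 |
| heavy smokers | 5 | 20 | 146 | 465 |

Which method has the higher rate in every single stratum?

Light smokers: bupropion 135/233 = 57.9%, the patch 8/11 = 72.7% → the patch
Moderate smokers: bupropion 35/70 = 50.0%, the patch 61/105 = 58.1% → the patch
Heavy smokers: bupropion 5/20 = 25.0%, the patch 146/465 = 31.4% → the patch
The patch has the higher rate in all 3 groups.

the patch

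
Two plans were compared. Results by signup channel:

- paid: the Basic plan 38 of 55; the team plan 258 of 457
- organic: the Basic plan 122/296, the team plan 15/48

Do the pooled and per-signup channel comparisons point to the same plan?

No

Paid: the Basic plan 38/55 = 69.1%, the team plan 258/457 = 56.5% → the Basic plan
Organic: the Basic plan 122/296 = 41.2%, the team plan 15/48 = 31.2% → the Basic plan
Overall: the Basic plan 160/351 = 45.6%, the team plan 273/505 = 54.1% → the team plan
The Basic plan wins each signup group but the team plan wins overall — the comparison reverses. The Basic plan's customers skew toward organic, which has a lower base rate.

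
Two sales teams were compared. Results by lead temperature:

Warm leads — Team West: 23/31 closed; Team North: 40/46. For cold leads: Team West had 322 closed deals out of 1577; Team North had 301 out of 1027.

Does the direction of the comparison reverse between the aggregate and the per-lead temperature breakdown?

Warm: Team West 23/31 = 74.2%, Team North 40/46 = 87.0% → Team North
Cold: Team West 322/1577 = 20.4%, Team North 301/1027 = 29.3% → Team North
Overall: Team West 345/1608 = 21.5%, Team North 341/1073 = 31.8% → Team North
Team North wins overall and in every lead group — no reversal.

No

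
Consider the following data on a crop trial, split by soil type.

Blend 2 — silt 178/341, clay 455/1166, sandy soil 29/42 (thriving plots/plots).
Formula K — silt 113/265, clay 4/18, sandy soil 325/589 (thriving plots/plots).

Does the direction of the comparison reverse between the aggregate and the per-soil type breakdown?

Yes

Silt: Blend 2 178/341 = 52.2%, Formula K 113/265 = 42.6% → Blend 2
Clay: Blend 2 455/1166 = 39.0%, Formula K 4/18 = 22.2% → Blend 2
Sandy soil: Blend 2 29/42 = 69.0%, Formula K 325/589 = 55.2% → Blend 2
Overall: Blend 2 662/1549 = 42.7%, Formula K 442/872 = 50.7% → Formula K
Blend 2 wins each soil group but Formula K wins overall — the comparison reverses. Blend 2's plots skew toward clay, which has a lower base rate.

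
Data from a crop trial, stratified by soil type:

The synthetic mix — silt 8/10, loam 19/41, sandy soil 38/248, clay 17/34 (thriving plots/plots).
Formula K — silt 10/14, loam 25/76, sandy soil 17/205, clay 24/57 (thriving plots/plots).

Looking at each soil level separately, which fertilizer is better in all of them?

Silt: the synthetic mix 8/10 = 80.0%, Formula K 10/14 = 71.4% → the synthetic mix
Loam: the synthetic mix 19/41 = 46.3%, Formula K 25/76 = 32.9% → the synthetic mix
Sandy soil: the synthetic mix 38/248 = 15.3%, Formula K 17/205 = 8.3% → the synthetic mix
Clay: the synthetic mix 17/34 = 50.0%, Formula K 24/57 = 42.1% → the synthetic mix
The synthetic mix has the higher rate in all 4 groups.

the synthetic mix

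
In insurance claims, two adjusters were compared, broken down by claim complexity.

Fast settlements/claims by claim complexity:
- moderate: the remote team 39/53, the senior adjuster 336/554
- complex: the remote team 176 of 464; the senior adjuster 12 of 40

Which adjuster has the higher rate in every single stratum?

Moderate: the remote team 39/53 = 73.6%, the senior adjuster 336/554 = 60.6% → the remote team
Complex: the remote team 176/464 = 37.9%, the senior adjuster 12/40 = 30.0% → the remote team
The remote team has the higher rate in both groups.

the remote team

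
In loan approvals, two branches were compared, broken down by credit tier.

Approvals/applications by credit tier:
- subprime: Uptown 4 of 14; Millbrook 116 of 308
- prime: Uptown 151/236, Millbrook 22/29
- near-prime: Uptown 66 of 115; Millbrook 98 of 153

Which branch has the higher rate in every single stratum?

Subprime: Uptown 4/14 = 28.6%, Millbrook 116/308 = 37.7% → Millbrook
Prime: Uptown 151/236 = 64.0%, Millbrook 22/29 = 75.9% → Millbrook
Near-prime: Uptown 66/115 = 57.4%, Millbrook 98/153 = 64.1% → Millbrook
Millbrook has the higher rate in all 3 groups.

Millbrook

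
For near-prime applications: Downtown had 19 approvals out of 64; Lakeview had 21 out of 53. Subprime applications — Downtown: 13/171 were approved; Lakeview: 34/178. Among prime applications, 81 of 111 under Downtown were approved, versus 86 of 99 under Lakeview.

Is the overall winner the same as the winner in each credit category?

Yes

Near-prime: Downtown 19/64 = 29.7%, Lakeview 21/53 = 39.6% → Lakeview
Subprime: Downtown 13/171 = 7.6%, Lakeview 34/178 = 19.1% → Lakeview
Prime: Downtown 81/111 = 73.0%, Lakeview 86/99 = 86.9% → Lakeview
Overall: Downtown 113/346 = 32.7%, Lakeview 141/330 = 42.7% → Lakeview
Lakeview wins overall and in every credit group — no reversal.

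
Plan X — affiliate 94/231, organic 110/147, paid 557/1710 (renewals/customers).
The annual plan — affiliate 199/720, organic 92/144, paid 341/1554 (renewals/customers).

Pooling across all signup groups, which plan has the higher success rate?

Affiliate: Plan X 94/231 = 40.7%, the annual plan 199/720 = 27.6% → Plan X
Organic: Plan X 110/147 = 74.8%, the annual plan 92/144 = 63.9% → Plan X
Paid: Plan X 557/1710 = 32.6%, the annual plan 341/1554 = 21.9% → Plan X
Overall: Plan X 761/2088 = 36.4%, the annual plan 632/2418 = 26.1% → Plan X

Plan X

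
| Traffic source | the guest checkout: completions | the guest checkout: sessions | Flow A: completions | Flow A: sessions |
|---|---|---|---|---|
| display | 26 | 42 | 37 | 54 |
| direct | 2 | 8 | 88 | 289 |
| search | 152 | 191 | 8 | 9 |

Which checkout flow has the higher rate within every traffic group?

Flow A

Display: the guest checkout 26/42 = 61.9%, Flow A 37/54 = 68.5% → Flow A
Direct: the guest checkout 2/8 = 25.0%, Flow A 88/289 = 30.4% → Flow A
Search: the guest checkout 152/191 = 79.6%, Flow A 8/9 = 88.9% → Flow A
Flow A has the higher rate in all 3 groups.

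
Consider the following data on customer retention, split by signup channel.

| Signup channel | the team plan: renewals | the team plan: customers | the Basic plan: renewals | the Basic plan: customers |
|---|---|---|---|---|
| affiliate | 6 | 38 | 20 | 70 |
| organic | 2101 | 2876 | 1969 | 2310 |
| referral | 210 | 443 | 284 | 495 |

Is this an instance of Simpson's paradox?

Affiliate: the team plan 6/38 = 15.8%, the Basic plan 20/70 = 28.6% → the Basic plan
Organic: the team plan 2101/2876 = 73.1%, the Basic plan 1969/2310 = 85.2% → the Basic plan
Referral: the team plan 210/443 = 47.4%, the Basic plan 284/495 = 57.4% → the Basic plan
Overall: the team plan 2317/3357 = 69.0%, the Basic plan 2273/2875 = 79.1% → the Basic plan
The Basic plan wins overall and in every signup group — no reversal.

No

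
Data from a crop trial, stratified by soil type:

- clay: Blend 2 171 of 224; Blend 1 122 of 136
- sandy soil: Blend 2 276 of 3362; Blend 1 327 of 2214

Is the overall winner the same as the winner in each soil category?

Yes

Clay: Blend 2 171/224 = 76.3%, Blend 1 122/136 = 89.7% → Blend 1
Sandy soil: Blend 2 276/3362 = 8.2%, Blend 1 327/2214 = 14.8% → Blend 1
Overall: Blend 2 447/3586 = 12.5%, Blend 1 449/2350 = 19.1% → Blend 1
Blend 1 wins overall and in every soil group — no reversal.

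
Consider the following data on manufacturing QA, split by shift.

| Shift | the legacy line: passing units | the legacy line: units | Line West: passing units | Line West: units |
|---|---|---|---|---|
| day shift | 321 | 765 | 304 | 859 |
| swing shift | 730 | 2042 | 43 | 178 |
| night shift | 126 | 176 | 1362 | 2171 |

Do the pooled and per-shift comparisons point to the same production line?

Day shift: the legacy line 321/765 = 42.0%, Line West 304/859 = 35.4% → the legacy line
Swing shift: the legacy line 730/2042 = 35.7%, Line West 43/178 = 24.2% → the legacy line
Night shift: the legacy line 126/176 = 71.6%, Line West 1362/2171 = 62.7% → the legacy line
Overall: the legacy line 1177/2983 = 39.5%, Line West 1709/3208 = 53.3% → Line West
The legacy line wins each shift group but Line West wins overall — the comparison reverses. The legacy line's units skew toward swing shift, which has a lower base rate.

No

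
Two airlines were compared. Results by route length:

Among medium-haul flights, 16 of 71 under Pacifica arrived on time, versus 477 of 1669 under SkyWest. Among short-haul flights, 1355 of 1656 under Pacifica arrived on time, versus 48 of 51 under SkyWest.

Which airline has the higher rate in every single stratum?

SkyWest

Medium-haul: Pacifica 16/71 = 22.5%, SkyWest 477/1669 = 28.6% → SkyWest
Short-haul: Pacifica 1355/1656 = 81.8%, SkyWest 48/51 = 94.1% → SkyWest
SkyWest has the higher rate in both groups.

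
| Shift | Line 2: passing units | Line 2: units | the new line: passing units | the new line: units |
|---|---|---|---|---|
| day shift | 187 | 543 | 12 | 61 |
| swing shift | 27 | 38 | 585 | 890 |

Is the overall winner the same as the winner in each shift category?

Day shift: Line 2 187/543 = 34.4%, the new line 12/61 = 19.7% → Line 2
Swing shift: Line 2 27/38 = 71.1%, the new line 585/890 = 65.7% → Line 2
Overall: Line 2 214/581 = 36.8%, the new line 597/951 = 62.8% → the new line
Line 2 wins each shift group but the new line wins overall — the comparison reverses. Line 2's units skew toward day shift, which has a lower base rate.

No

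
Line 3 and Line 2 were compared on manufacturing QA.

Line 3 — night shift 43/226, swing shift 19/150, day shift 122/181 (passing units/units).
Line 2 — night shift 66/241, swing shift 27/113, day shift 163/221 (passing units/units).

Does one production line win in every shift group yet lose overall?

No

Night shift: Line 3 43/226 = 19.0%, Line 2 66/241 = 27.4% → Line 2
Swing shift: Line 3 19/150 = 12.7%, Line 2 27/113 = 23.9% → Line 2
Day shift: Line 3 122/181 = 67.4%, Line 2 163/221 = 73.8% → Line 2
Overall: Line 3 184/557 = 33.0%, Line 2 256/575 = 44.5% → Line 2
Line 2 wins overall and in every shift group — no reversal.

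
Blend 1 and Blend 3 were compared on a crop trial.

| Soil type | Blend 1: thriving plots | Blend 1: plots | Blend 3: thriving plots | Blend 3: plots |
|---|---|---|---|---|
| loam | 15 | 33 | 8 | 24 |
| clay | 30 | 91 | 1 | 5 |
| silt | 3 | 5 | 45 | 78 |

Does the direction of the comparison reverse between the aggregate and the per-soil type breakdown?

Yes

Loam: Blend 1 15/33 = 45.5%, Blend 3 8/24 = 33.3% → Blend 1
Clay: Blend 1 30/91 = 33.0%, Blend 3 1/5 = 20.0% → Blend 1
Silt: Blend 1 3/5 = 60.0%, Blend 3 45/78 = 57.7% → Blend 1
Overall: Blend 1 48/129 = 37.2%, Blend 3 54/107 = 50.5% → Blend 3
Blend 1 wins each soil group but Blend 3 wins overall — the comparison reverses. Blend 1's plots skew toward clay, which has a lower base rate.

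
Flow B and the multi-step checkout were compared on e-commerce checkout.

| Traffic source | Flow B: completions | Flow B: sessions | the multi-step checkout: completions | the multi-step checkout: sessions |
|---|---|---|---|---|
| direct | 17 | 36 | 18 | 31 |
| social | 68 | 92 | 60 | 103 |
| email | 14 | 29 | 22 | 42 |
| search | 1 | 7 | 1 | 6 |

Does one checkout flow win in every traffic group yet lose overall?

Direct: Flow B 17/36 = 47.2%, the multi-step checkout 18/31 = 58.1% → the multi-step checkout
Social: Flow B 68/92 = 73.9%, the multi-step checkout 60/103 = 58.3% → Flow B
Email: Flow B 14/29 = 48.3%, the multi-step checkout 22/42 = 52.4% → the multi-step checkout
Search: Flow B 1/7 = 14.3%, the multi-step checkout 1/6 = 16.7% → the multi-step checkout
Overall: Flow B 100/164 = 61.0%, the multi-step checkout 101/182 = 55.5% → Flow B
Neither sweeps: Flow B wins 1 of 4 groups, the multi-step checkout wins 3. Flow B wins overall but not every group — no Simpson reversal.

No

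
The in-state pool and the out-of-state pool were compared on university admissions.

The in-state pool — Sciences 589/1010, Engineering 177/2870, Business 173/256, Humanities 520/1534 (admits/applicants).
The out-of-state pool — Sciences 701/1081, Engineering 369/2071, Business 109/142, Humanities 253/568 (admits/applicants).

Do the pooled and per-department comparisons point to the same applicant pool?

Sciences: the in-state pool 589/1010 = 58.3%, the out-of-state pool 701/1081 = 64.8% → the out-of-state pool
Engineering: the in-state pool 177/2870 = 6.2%, the out-of-state pool 369/2071 = 17.8% → the out-of-state pool
Business: the in-state pool 173/256 = 67.6%, the out-of-state pool 109/142 = 76.8% → the out-of-state pool
Humanities: the in-state pool 520/1534 = 33.9%, the out-of-state pool 253/568 = 44.5% → the out-of-state pool
Overall: the in-state pool 1459/5670 = 25.7%, the out-of-state pool 1432/3862 = 37.1% → the out-of-state pool
The out-of-state pool wins overall and in every department group — no reversal.

Yes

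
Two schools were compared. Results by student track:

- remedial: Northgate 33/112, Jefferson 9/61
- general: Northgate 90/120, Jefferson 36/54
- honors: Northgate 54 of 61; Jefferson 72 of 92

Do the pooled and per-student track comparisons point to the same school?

Yes

Remedial: Northgate 33/112 = 29.5%, Jefferson 9/61 = 14.8% → Northgate
General: Northgate 90/120 = 75.0%, Jefferson 36/54 = 66.7% → Northgate
Honors: Northgate 54/61 = 88.5%, Jefferson 72/92 = 78.3% → Northgate
Overall: Northgate 177/293 = 60.4%, Jefferson 117/207 = 56.5% → Northgate
Northgate wins overall and in every student group — no reversal.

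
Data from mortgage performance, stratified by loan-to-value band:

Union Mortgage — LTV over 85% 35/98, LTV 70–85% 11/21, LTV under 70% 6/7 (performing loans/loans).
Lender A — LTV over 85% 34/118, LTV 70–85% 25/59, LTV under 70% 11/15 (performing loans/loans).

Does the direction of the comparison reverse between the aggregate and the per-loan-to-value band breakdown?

LTV over 85%: Union Mortgage 35/98 = 35.7%, Lender A 34/118 = 28.8% → Union Mortgage
LTV 70–85%: Union Mortgage 11/21 = 52.4%, Lender A 25/59 = 42.4% → Union Mortgage
LTV under 70%: Union Mortgage 6/7 = 85.7%, Lender A 11/15 = 73.3% → Union Mortgage
Overall: Union Mortgage 52/126 = 41.3%, Lender A 70/192 = 36.5% → Union Mortgage
Union Mortgage wins overall and in every loan-to-value group — no reversal.

No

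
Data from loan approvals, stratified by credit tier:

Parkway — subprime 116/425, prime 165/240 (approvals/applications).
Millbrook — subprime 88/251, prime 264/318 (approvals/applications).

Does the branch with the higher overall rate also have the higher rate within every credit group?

Subprime: Parkway 116/425 = 27.3%, Millbrook 88/251 = 35.1% → Millbrook
Prime: Parkway 165/240 = 68.8%, Millbrook 264/318 = 83.0% → Millbrook
Overall: Parkway 281/665 = 42.3%, Millbrook 352/569 = 61.9% → Millbrook
Millbrook wins overall and in every credit group — no reversal.

Yes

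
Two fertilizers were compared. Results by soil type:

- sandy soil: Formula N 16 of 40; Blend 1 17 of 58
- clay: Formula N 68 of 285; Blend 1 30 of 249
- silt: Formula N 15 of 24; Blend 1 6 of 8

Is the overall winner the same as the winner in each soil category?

No

Sandy soil: Formula N 16/40 = 40.0%, Blend 1 17/58 = 29.3% → Formula N
Clay: Formula N 68/285 = 23.9%, Blend 1 30/249 = 12.0% → Formula N
Silt: Formula N 15/24 = 62.5%, Blend 1 6/8 = 75.0% → Blend 1
Overall: Formula N 99/349 = 28.4%, Blend 1 53/315 = 16.8% → Formula N
Neither sweeps: Formula N wins 2 of 3 groups, Blend 1 wins 1. Formula N wins overall but not every group — no Simpson reversal.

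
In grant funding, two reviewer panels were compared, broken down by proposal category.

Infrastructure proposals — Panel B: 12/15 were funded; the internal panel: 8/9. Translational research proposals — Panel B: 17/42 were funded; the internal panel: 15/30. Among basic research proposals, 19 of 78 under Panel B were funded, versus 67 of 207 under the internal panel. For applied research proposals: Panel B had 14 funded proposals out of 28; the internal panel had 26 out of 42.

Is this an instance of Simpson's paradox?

Infrastructure: Panel B 12/15 = 80.0%, the internal panel 8/9 = 88.9% → the internal panel
Translational research: Panel B 17/42 = 40.5%, the internal panel 15/30 = 50.0% → the internal panel
Basic research: Panel B 19/78 = 24.4%, the internal panel 67/207 = 32.4% → the internal panel
Applied research: Panel B 14/28 = 50.0%, the internal panel 26/42 = 61.9% → the internal panel
Overall: Panel B 62/163 = 38.0%, the internal panel 116/288 = 40.3% → the internal panel
The internal panel wins overall and in every proposal group — no reversal.

No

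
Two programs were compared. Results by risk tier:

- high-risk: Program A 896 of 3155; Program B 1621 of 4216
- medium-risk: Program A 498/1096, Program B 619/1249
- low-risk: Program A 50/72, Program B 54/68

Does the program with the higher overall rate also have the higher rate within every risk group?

Yes

High-risk: Program A 896/3155 = 28.4%, Program B 1621/4216 = 38.4% → Program B
Medium-risk: Program A 498/1096 = 45.4%, Program B 619/1249 = 49.6% → Program B
Low-risk: Program A 50/72 = 69.4%, Program B 54/68 = 79.4% → Program B
Overall: Program A 1444/4323 = 33.4%, Program B 2294/5533 = 41.5% → Program B
Program B wins overall and in every risk group — no reversal.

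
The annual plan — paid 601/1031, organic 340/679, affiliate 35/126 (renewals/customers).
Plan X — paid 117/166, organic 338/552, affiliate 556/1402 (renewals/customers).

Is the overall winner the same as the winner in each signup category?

No

Paid: the annual plan 601/1031 = 58.3%, Plan X 117/166 = 70.5% → Plan X
Organic: the annual plan 340/679 = 50.1%, Plan X 338/552 = 61.2% → Plan X
Affiliate: the annual plan 35/126 = 27.8%, Plan X 556/1402 = 39.7% → Plan X
Overall: the annual plan 976/1836 = 53.2%, Plan X 1011/2120 = 47.7% → the annual plan
Plan X wins each signup group but the annual plan wins overall — the comparison reverses. Plan X's customers skew toward affiliate, which has a lower base rate.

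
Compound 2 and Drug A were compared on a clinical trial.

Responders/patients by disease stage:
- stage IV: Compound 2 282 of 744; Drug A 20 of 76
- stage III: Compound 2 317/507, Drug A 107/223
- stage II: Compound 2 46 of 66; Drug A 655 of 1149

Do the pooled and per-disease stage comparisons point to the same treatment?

No

Stage IV: Compound 2 282/744 = 37.9%, Drug A 20/76 = 26.3% → Compound 2
Stage III: Compound 2 317/507 = 62.5%, Drug A 107/223 = 48.0% → Compound 2
Stage II: Compound 2 46/66 = 69.7%, Drug A 655/1149 = 57.0% → Compound 2
Overall: Compound 2 645/1317 = 49.0%, Drug A 782/1448 = 54.0% → Drug A
Compound 2 wins each disease group but Drug A wins overall — the comparison reverses. Compound 2's patients skew toward stage IV, which has a lower base rate.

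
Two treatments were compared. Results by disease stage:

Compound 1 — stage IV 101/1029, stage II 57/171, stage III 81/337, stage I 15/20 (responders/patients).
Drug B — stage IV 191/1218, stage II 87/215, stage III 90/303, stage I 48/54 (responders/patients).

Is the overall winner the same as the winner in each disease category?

Yes

Stage IV: Compound 1 101/1029 = 9.8%, Drug B 191/1218 = 15.7% → Drug B
Stage II: Compound 1 57/171 = 33.3%, Drug B 87/215 = 40.5% → Drug B
Stage III: Compound 1 81/337 = 24.0%, Drug B 90/303 = 29.7% → Drug B
Stage I: Compound 1 15/20 = 75.0%, Drug B 48/54 = 88.9% → Drug B
Overall: Compound 1 254/1557 = 16.3%, Drug B 416/1790 = 23.2% → Drug B
Drug B wins overall and in every disease group — no reversal.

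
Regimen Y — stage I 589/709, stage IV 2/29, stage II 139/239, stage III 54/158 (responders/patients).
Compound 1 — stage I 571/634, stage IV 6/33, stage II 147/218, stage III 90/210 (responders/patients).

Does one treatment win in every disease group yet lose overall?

No

Stage I: Regimen Y 589/709 = 83.1%, Compound 1 571/634 = 90.1% → Compound 1
Stage IV: Regimen Y 2/29 = 6.9%, Compound 1 6/33 = 18.2% → Compound 1
Stage II: Regimen Y 139/239 = 58.2%, Compound 1 147/218 = 67.4% → Compound 1
Stage III: Regimen Y 54/158 = 34.2%, Compound 1 90/210 = 42.9% → Compound 1
Overall: Regimen Y 784/1135 = 69.1%, Compound 1 814/1095 = 74.3% → Compound 1
Compound 1 wins overall and in every disease group — no reversal.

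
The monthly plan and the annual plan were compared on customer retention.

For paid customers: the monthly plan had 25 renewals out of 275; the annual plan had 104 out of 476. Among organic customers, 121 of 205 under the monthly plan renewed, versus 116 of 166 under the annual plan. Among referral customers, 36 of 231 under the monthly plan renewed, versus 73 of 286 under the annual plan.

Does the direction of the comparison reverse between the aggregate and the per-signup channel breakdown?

No

Paid: the monthly plan 25/275 = 9.1%, the annual plan 104/476 = 21.8% → the annual plan
Organic: the monthly plan 121/205 = 59.0%, the annual plan 116/166 = 69.9% → the annual plan
Referral: the monthly plan 36/231 = 15.6%, the annual plan 73/286 = 25.5% → the annual plan
Overall: the monthly plan 182/711 = 25.6%, the annual plan 293/928 = 31.6% → the annual plan
The annual plan wins overall and in every signup group — no reversal.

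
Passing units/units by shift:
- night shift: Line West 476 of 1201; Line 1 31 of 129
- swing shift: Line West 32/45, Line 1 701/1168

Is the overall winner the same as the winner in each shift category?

No

Night shift: Line West 476/1201 = 39.6%, Line 1 31/129 = 24.0% → Line West
Swing shift: Line West 32/45 = 71.1%, Line 1 701/1168 = 60.0% → Line West
Overall: Line West 508/1246 = 40.8%, Line 1 732/1297 = 56.4% → Line 1
Line West wins each shift group but Line 1 wins overall — the comparison reverses. Line West's units skew toward night shift, which has a lower base rate.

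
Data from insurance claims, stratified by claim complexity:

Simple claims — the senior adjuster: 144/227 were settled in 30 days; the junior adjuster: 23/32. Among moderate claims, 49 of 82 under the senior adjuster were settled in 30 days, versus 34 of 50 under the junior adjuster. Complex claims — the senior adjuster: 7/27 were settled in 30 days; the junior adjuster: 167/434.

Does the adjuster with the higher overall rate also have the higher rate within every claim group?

No

Simple: the senior adjuster 144/227 = 63.4%, the junior adjuster 23/32 = 71.9% → the junior adjuster
Moderate: the senior adjuster 49/82 = 59.8%, the junior adjuster 34/50 = 68.0% → the junior adjuster
Complex: the senior adjuster 7/27 = 25.9%, the junior adjuster 167/434 = 38.5% → the junior adjuster
Overall: the senior adjuster 200/336 = 59.5%, the junior adjuster 224/516 = 43.4% → the senior adjuster
The junior adjuster wins each claim group but the senior adjuster wins overall — the comparison reverses. The junior adjuster's claims skew toward complex, which has a lower base rate.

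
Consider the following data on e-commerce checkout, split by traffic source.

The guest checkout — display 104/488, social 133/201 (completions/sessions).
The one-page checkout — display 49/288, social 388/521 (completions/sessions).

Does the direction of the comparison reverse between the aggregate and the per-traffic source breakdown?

No

Display: the guest checkout 104/488 = 21.3%, the one-page checkout 49/288 = 17.0% → the guest checkout
Social: the guest checkout 133/201 = 66.2%, the one-page checkout 388/521 = 74.5% → the one-page checkout
Overall: the guest checkout 237/689 = 34.4%, the one-page checkout 437/809 = 54.0% → the one-page checkout
Neither sweeps: the guest checkout wins 1 of 2 groups, the one-page checkout wins 1. The one-page checkout wins overall but not every group — no Simpson reversal.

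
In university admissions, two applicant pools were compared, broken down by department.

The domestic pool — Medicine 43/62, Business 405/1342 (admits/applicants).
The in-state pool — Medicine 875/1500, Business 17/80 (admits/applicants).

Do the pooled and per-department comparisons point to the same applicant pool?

Medicine: the domestic pool 43/62 = 69.4%, the in-state pool 875/1500 = 58.3% → the domestic pool
Business: the domestic pool 405/1342 = 30.2%, the in-state pool 17/80 = 21.2% → the domestic pool
Overall: the domestic pool 448/1404 = 31.9%, the in-state pool 892/1580 = 56.5% → the in-state pool
The domestic pool wins each department group but the in-state pool wins overall — the comparison reverses. The domestic pool's applicants skew toward Business, which has a lower base rate.

No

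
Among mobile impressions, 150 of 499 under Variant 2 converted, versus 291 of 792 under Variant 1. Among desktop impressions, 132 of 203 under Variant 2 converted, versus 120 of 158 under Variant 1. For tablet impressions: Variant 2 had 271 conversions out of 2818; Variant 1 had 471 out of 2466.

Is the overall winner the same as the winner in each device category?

Yes

Mobile: Variant 2 150/499 = 30.1%, Variant 1 291/792 = 36.7% → Variant 1
Desktop: Variant 2 132/203 = 65.0%, Variant 1 120/158 = 75.9% → Variant 1
Tablet: Variant 2 271/2818 = 9.6%, Variant 1 471/2466 = 19.1% → Variant 1
Overall: Variant 2 553/3520 = 15.7%, Variant 1 882/3416 = 25.8% → Variant 1
Variant 1 wins overall and in every device group — no reversal.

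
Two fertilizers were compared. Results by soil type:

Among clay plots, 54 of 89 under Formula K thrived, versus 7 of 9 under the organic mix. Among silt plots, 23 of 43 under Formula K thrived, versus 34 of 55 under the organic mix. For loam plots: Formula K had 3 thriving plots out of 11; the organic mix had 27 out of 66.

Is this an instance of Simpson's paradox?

Yes

Clay: Formula K 54/89 = 60.7%, the organic mix 7/9 = 77.8% → the organic mix
Silt: Formula K 23/43 = 53.5%, the organic mix 34/55 = 61.8% → the organic mix
Loam: Formula K 3/11 = 27.3%, the organic mix 27/66 = 40.9% → the organic mix
Overall: Formula K 80/143 = 55.9%, the organic mix 68/130 = 52.3% → Formula K
The organic mix wins each soil group but Formula K wins overall — the comparison reverses. The organic mix's plots skew toward loam, which has a lower base rate.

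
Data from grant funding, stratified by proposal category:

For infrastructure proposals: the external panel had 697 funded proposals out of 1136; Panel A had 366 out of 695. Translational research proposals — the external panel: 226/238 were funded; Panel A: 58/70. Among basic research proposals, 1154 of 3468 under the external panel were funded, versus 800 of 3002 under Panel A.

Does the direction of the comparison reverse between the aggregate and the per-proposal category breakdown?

No

Infrastructure: the external panel 697/1136 = 61.4%, Panel A 366/695 = 52.7% → the external panel
Translational research: the external panel 226/238 = 95.0%, Panel A 58/70 = 82.9% → the external panel
Basic research: the external panel 1154/3468 = 33.3%, Panel A 800/3002 = 26.6% → the external panel
Overall: the external panel 2077/4842 = 42.9%, Panel A 1224/3767 = 32.5% → the external panel
The external panel wins overall and in every proposal group — no reversal.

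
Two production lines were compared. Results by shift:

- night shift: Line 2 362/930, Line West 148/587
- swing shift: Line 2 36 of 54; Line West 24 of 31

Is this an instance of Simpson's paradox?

Night shift: Line 2 362/930 = 38.9%, Line West 148/587 = 25.2% → Line 2
Swing shift: Line 2 36/54 = 66.7%, Line West 24/31 = 77.4% → Line West
Overall: Line 2 398/984 = 40.4%, Line West 172/618 = 27.8% → Line 2
Neither sweeps: Line 2 wins 1 of 2 groups, Line West wins 1. Line 2 wins overall but not every group — no Simpson reversal.

No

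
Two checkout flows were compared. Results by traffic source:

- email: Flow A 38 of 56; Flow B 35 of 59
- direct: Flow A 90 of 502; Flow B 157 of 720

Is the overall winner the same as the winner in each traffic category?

Email: Flow A 38/56 = 67.9%, Flow B 35/59 = 59.3% → Flow A
Direct: Flow A 90/502 = 17.9%, Flow B 157/720 = 21.8% → Flow B
Overall: Flow A 128/558 = 22.9%, Flow B 192/779 = 24.6% → Flow B
Neither sweeps: Flow A wins 1 of 2 groups, Flow B wins 1. Flow B wins overall but not every group — no Simpson reversal.

No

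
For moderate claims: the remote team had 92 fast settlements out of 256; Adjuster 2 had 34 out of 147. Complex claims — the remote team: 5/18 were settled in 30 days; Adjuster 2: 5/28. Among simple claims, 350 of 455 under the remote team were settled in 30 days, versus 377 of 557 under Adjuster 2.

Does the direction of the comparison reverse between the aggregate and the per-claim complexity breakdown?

No

Moderate: the remote team 92/256 = 35.9%, Adjuster 2 34/147 = 23.1% → the remote team
Complex: the remote team 5/18 = 27.8%, Adjuster 2 5/28 = 17.9% → the remote team
Simple: the remote team 350/455 = 76.9%, Adjuster 2 377/557 = 67.7% → the remote team
Overall: the remote team 447/729 = 61.3%, Adjuster 2 416/732 = 56.8% → the remote team
The remote team wins overall and in every claim group — no reversal.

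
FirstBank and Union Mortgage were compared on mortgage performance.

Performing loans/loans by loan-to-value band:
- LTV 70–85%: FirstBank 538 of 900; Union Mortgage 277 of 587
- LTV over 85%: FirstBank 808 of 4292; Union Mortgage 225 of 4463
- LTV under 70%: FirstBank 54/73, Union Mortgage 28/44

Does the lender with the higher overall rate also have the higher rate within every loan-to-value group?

Yes

LTV 70–85%: FirstBank 538/900 = 59.8%, Union Mortgage 277/587 = 47.2% → FirstBank
LTV over 85%: FirstBank 808/4292 = 18.8%, Union Mortgage 225/4463 = 5.0% → FirstBank
LTV under 70%: FirstBank 54/73 = 74.0%, Union Mortgage 28/44 = 63.6% → FirstBank
Overall: FirstBank 1400/5265 = 26.6%, Union Mortgage 530/5094 = 10.4% → FirstBank
FirstBank wins overall and in every loan-to-value group — no reversal.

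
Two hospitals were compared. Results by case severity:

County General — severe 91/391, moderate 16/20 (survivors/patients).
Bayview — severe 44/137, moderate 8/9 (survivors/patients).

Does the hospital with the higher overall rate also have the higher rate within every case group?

Severe: County General 91/391 = 23.3%, Bayview 44/137 = 32.1% → Bayview
Moderate: County General 16/20 = 80.0%, Bayview 8/9 = 88.9% → Bayview
Overall: County General 107/411 = 26.0%, Bayview 52/146 = 35.6% → Bayview
Bayview wins overall and in every case group — no reversal.

Yes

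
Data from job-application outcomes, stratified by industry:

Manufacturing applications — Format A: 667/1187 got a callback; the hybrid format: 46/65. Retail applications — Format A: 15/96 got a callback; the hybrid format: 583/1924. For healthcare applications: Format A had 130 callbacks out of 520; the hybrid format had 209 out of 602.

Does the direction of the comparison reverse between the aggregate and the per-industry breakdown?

Manufacturing: Format A 667/1187 = 56.2%, the hybrid format 46/65 = 70.8% → the hybrid format
Retail: Format A 15/96 = 15.6%, the hybrid format 583/1924 = 30.3% → the hybrid format
Healthcare: Format A 130/520 = 25.0%, the hybrid format 209/602 = 34.7% → the hybrid format
Overall: Format A 812/1803 = 45.0%, the hybrid format 838/2591 = 32.3% → Format A
The hybrid format wins each industry group but Format A wins overall — the comparison reverses. The hybrid format's applications skew toward retail, which has a lower base rate.

Yes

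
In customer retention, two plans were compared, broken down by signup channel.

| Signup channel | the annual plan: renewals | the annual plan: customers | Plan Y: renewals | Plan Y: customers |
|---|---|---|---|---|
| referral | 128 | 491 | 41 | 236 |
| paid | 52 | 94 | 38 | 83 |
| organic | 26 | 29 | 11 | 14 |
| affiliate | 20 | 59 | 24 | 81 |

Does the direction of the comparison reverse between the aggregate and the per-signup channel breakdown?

No

Referral: the annual plan 128/491 = 26.1%, Plan Y 41/236 = 17.4% → the annual plan
Paid: the annual plan 52/94 = 55.3%, Plan Y 38/83 = 45.8% → the annual plan
Organic: the annual plan 26/29 = 89.7%, Plan Y 11/14 = 78.6% → the annual plan
Affiliate: the annual plan 20/59 = 33.9%, Plan Y 24/81 = 29.6% → the annual plan
Overall: the annual plan 226/673 = 33.6%, Plan Y 114/414 = 27.5% → the annual plan
The annual plan wins overall and in every signup group — no reversal.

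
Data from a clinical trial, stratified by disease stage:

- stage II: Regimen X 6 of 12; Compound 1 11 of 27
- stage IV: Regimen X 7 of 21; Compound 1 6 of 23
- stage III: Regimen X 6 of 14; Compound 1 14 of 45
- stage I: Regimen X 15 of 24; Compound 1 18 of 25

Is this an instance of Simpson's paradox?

No

Stage II: Regimen X 6/12 = 50.0%, Compound 1 11/27 = 40.7% → Regimen X
Stage IV: Regimen X 7/21 = 33.3%, Compound 1 6/23 = 26.1% → Regimen X
Stage III: Regimen X 6/14 = 42.9%, Compound 1 14/45 = 31.1% → Regimen X
Stage I: Regimen X 15/24 = 62.5%, Compound 1 18/25 = 72.0% → Compound 1
Overall: Regimen X 34/71 = 47.9%, Compound 1 49/120 = 40.8% → Regimen X
Neither sweeps: Regimen X wins 3 of 4 groups, Compound 1 wins 1. Regimen X wins overall but not every group — no Simpson reversal.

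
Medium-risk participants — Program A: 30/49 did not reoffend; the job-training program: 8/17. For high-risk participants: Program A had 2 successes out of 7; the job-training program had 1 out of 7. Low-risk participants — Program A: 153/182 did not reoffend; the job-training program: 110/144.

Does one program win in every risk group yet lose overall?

Medium-risk: Program A 30/49 = 61.2%, the job-training program 8/17 = 47.1% → Program A
High-risk: Program A 2/7 = 28.6%, the job-training program 1/7 = 14.3% → Program A
Low-risk: Program A 153/182 = 84.1%, the job-training program 110/144 = 76.4% → Program A
Overall: Program A 185/238 = 77.7%, the job-training program 119/168 = 70.8% → Program A
Program A wins overall and in every risk group — no reversal.

No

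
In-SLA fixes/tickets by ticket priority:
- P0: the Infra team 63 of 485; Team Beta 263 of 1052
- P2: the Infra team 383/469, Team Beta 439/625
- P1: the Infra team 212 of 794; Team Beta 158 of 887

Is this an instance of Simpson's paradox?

P0: the Infra team 63/485 = 13.0%, Team Beta 263/1052 = 25.0% → Team Beta
P2: the Infra team 383/469 = 81.7%, Team Beta 439/625 = 70.2% → the Infra team
P1: the Infra team 212/794 = 26.7%, Team Beta 158/887 = 17.8% → the Infra team
Overall: the Infra team 658/1748 = 37.6%, Team Beta 860/2564 = 33.5% → the Infra team
Neither sweeps: the Infra team wins 2 of 3 groups, Team Beta wins 1. The Infra team wins overall but not every group — no Simpson reversal.

No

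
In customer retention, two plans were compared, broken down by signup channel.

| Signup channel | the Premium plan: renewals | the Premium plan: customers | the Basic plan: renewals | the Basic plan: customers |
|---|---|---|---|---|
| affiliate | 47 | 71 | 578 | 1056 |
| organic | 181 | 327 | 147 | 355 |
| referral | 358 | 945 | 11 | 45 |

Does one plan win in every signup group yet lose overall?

Yes

Affiliate: the Premium plan 47/71 = 66.2%, the Basic plan 578/1056 = 54.7% → the Premium plan
Organic: the Premium plan 181/327 = 55.4%, the Basic plan 147/355 = 41.4% → the Premium plan
Referral: the Premium plan 358/945 = 37.9%, the Basic plan 11/45 = 24.4% → the Premium plan
Overall: the Premium plan 586/1343 = 43.6%, the Basic plan 736/1456 = 50.5% → the Basic plan
The Premium plan wins each signup group but the Basic plan wins overall — the comparison reverses. The Premium plan's customers skew toward referral, which has a lower base rate.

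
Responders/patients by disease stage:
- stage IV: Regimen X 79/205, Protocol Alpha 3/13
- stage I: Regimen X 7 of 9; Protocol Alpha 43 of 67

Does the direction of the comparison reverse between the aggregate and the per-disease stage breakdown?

Yes

Stage IV: Regimen X 79/205 = 38.5%, Protocol Alpha 3/13 = 23.1% → Regimen X
Stage I: Regimen X 7/9 = 77.8%, Protocol Alpha 43/67 = 64.2% → Regimen X
Overall: Regimen X 86/214 = 40.2%, Protocol Alpha 46/80 = 57.5% → Protocol Alpha
Regimen X wins each disease group but Protocol Alpha wins overall — the comparison reverses. Regimen X's patients skew toward stage IV, which has a lower base rate.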